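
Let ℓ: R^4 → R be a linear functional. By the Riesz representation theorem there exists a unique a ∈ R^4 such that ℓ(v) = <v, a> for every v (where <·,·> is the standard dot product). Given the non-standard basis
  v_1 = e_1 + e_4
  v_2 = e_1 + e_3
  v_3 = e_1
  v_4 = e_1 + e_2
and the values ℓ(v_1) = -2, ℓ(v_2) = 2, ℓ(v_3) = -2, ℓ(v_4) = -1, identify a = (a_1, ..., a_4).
a = (-2, 1, 4, 0)

Write a = (a_1, ..., a_4) in the standard basis. For each basis vector v_i, ℓ(v_i) = <v_i, a> is a linear equation in the a_j's. Collect the n equations into a matrix system V a = ℓ, where row i of V is v_i (expressed in the standard basis). Since V is invertible (lower-triangular with 1s on the diagonal, up to permutation), solve by back-substitution:
  V =
[[1, 0, 0, 1],
 [1, 0, 1, 0],
 [1, 0, 0, 0],
 [1, 1, 0, 0]]
  V a = (-2, 2, -2, -1)
Solving gives a = (-2, 1, 4, 0).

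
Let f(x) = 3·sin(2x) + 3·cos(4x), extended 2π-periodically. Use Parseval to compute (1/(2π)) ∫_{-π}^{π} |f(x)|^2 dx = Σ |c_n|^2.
Σ |c_n|^2 = 9

Expand |f|^2 and use orthogonality of {sin(nx), cos(mx)} on [-π, π]:
  ∫_{-π}^{π} sin(nx)^2 dx = π, ∫ cos(mx)^2 dx = π, and cross terms integrate to 0.
So ∫_{-π}^{π} f(x)^2 dx = 3^2 · π + 3^2 · π = (9 + 9)π.
Divide by 2π: (9 + 9)/2 = 9.
By Parseval, this equals Σ |c_n|^2.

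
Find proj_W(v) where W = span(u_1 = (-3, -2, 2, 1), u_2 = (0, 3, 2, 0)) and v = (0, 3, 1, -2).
proj_W(v) = (84/115, 67/23, 26/23, -28/115)

Set up U = [u_1 | ... | u_2] ∈ R^(4×2). The projector onto W = col(U) is P = U (U^T U)^(-1) U^T.
Compute U^T U =
  [18, -2]
  [-2, 13],
and U^T v = (-6, 11).
Solve U^T U · c = U^T v for the coefficients: c = (-28/115, 93/115). The projection is proj_W(v) = U c.
Check: (v - proj_W(v)) · u_1 = 0  (should be 0).
Check: (v - proj_W(v)) · u_2 = 0  (should be 0).
Result: proj_W(v) = (84/115, 67/23, 26/23, -28/115).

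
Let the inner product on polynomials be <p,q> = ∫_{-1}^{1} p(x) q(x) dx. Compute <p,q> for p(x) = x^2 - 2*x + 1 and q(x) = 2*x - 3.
<p,q> = -32/3

Expand the product: p(x)·q(x) = 2*x^3 - 7*x^2 + 8*x - 3.
∫_{-1}^{1} of each monomial x^k gives [2/(k+1) if k even, 0 if k odd]. Integrating term-by-term (or equivalently evaluating the antiderivative F(x) = x^4/2 - 7*x^3/3 + 4*x^2 - 3*x at the endpoints):
  F(1) − F(−1) = -5/6 − (59/6) = -32/3.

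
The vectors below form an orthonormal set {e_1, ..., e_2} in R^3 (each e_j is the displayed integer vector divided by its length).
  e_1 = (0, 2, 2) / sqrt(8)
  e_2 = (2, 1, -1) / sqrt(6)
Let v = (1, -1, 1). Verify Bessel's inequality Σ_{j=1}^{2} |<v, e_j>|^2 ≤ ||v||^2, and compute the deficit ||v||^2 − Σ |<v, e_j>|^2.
Σ |<v, e_j>|^2 = 0; ||v||^2 = 3; deficit = 3

Write each e_j = u_j / sqrt(<u_j, u_j>) where u_j is the displayed integer vector. Then <v, e_j> = <v, u_j> / sqrt(<u_j, u_j>), so |<v, e_j>|^2 = <v, u_j>^2 / <u_j, u_j>.
Coefficients: <v, e_1> = 0/sqrt(8), <v, e_2> = 0/sqrt(6).
Square and sum: Σ |<v, e_j>|^2 = 0.
Compute ||v||^2 = v·v = 3.
Deficit = 3 − 0 = 3 ≥ 0, confirming Bessel's inequality. (The deficit equals ||v − Σ <v,e_j> e_j||^2, the squared distance from v to span{e_j}.)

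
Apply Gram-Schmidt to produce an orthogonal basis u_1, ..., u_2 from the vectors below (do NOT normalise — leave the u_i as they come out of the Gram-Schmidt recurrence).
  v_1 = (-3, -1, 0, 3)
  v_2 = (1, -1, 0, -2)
Orthogonal basis:
  u_1 = (-3, -1, 0, 3)
  u_2 = (-5/19, -27/19, 0, -14/19)

Apply the Gram-Schmidt recurrence
  u_1 = v_1
  u_i = v_i − Σ_{j<i} ((v_i · u_j) / (u_j · u_j)) · u_j.

Step by step this gives:
  u_1 = (-3, -1, 0, 3)
  u_2 = (-5/19, -27/19, 0, -14/19)

Orthogonality check:
  u_2 · u_1 = 0 (should be 0)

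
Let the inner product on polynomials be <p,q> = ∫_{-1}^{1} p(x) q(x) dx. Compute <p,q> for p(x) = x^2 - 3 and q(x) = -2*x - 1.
<p,q> = 16/3

Expand the product: p(x)·q(x) = -2*x^3 - x^2 + 6*x + 3.
∫_{-1}^{1} of each monomial x^k gives [2/(k+1) if k even, 0 if k odd]. Integrating term-by-term (or equivalently evaluating the antiderivative F(x) = -x^4/2 - x^3/3 + 3*x^2 + 3*x at the endpoints):
  F(1) − F(−1) = 31/6 − (-1/6) = 16/3.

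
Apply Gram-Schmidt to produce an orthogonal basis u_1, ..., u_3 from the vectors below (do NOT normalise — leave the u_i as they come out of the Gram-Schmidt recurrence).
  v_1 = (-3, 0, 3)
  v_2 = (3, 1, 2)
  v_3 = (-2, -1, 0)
Orthogonal basis:
  u_1 = (-3, 0, 3)
  u_2 = (5/2, 1, 5/2)
  u_3 = (1/9, -5/9, 1/9)

Apply the Gram-Schmidt recurrence
  u_1 = v_1
  u_i = v_i − Σ_{j<i} ((v_i · u_j) / (u_j · u_j)) · u_j.

Step by step this gives:
  u_1 = (-3, 0, 3)
  u_2 = (5/2, 1, 5/2)
  u_3 = (1/9, -5/9, 1/9)

Orthogonality check:
  u_2 · u_1 = 0 (should be 0)
  u_3 · u_1 = 0 (should be 0)
  u_3 · u_2 = 0 (should be 0)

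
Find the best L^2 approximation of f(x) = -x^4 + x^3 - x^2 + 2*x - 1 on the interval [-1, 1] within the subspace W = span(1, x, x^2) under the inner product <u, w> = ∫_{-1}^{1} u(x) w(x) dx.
g(x) = -13*x^2/7 + 13*x/5 - 32/35

The best approximation g ∈ W is the orthogonal projection of f onto W. Writing g = a_0 + a_1 x + a_2 x^2, the coefficients solve the normal equations G · a = b where
  G_{ij} = <φ_i, φ_j> and b_i = <f, φ_i>, with φ_0 = 1, φ_1 = x, φ_2 = x^2.
G =
  [2, 0, 2/3]
  [0, 2/3, 0]
  [2/3, 0, 2/5],
b = (-46/15, 26/15, -142/105).
Solving gives a_0 = -32/35, a_1 = 13/5, a_2 = -13/7, so
  g(x) = -13*x^2/7 + 13*x/5 - 32/35.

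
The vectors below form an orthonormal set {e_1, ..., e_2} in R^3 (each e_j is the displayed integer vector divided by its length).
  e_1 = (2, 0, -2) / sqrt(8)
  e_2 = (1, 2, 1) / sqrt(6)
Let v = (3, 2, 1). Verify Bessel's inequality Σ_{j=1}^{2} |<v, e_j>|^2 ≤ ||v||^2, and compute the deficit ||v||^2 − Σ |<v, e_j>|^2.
Σ |<v, e_j>|^2 = 38/3; ||v||^2 = 14; deficit = 4/3

Write each e_j = u_j / sqrt(<u_j, u_j>) where u_j is the displayed integer vector. Then <v, e_j> = <v, u_j> / sqrt(<u_j, u_j>), so |<v, e_j>|^2 = <v, u_j>^2 / <u_j, u_j>.
Coefficients: <v, e_1> = 4/sqrt(8), <v, e_2> = 8/sqrt(6).
Square and sum: Σ |<v, e_j>|^2 = 38/3.
Compute ||v||^2 = v·v = 14.
Deficit = 14 − 38/3 = 4/3 ≥ 0, confirming Bessel's inequality. (The deficit equals ||v − Σ <v,e_j> e_j||^2, the squared distance from v to span{e_j}.)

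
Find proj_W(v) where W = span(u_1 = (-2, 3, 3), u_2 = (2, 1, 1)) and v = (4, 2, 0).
proj_W(v) = (4, 1, 1)

Set up U = [u_1 | ... | u_2] ∈ R^(3×2). The projector onto W = col(U) is P = U (U^T U)^(-1) U^T.
Compute U^T U =
  [22, 2]
  [2, 6],
and U^T v = (-2, 10).
Solve U^T U · c = U^T v for the coefficients: c = (-1/4, 7/4). The projection is proj_W(v) = U c.
Check: (v - proj_W(v)) · u_1 = 0  (should be 0).
Check: (v - proj_W(v)) · u_2 = 0  (should be 0).
Result: proj_W(v) = (4, 1, 1).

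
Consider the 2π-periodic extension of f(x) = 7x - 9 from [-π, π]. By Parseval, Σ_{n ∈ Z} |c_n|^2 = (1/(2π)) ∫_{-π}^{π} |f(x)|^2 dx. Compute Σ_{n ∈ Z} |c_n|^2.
Σ |c_n|^2 = 49π^2/3 + 81

Expand and integrate term by term over [-π, π]:
  ∫ (7x)^2 dx = 49·(2π^3/3); ∫ 2·7·(-9)·x dx = 0 (odd integrand); ∫ (-9)^2 dx = 81·2π.
So (1/(2π)) ∫_{-π}^{π} (7x - 9)^2 dx = 49π^2/3 + 81 = 49π^2/3 + 81.
Parseval ⇒ Σ |c_n|^2 = 49π^2/3 + 81.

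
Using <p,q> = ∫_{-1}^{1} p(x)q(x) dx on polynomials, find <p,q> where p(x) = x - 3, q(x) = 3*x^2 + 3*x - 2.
<p,q> = 8

Expand the product: p(x)·q(x) = 3*x^3 - 6*x^2 - 11*x + 6.
∫_{-1}^{1} of each monomial x^k gives [2/(k+1) if k even, 0 if k odd]. Integrating term-by-term (or equivalently evaluating the antiderivative F(x) = 3*x^4/4 - 2*x^3 - 11*x^2/2 + 6*x at the endpoints):
  F(1) − F(−1) = -3/4 − (-35/4) = 8.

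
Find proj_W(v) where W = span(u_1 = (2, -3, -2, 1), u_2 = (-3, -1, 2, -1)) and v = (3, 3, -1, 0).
proj_W(v) = (263/103, 641/206, -133/103, 133/206)

Set up U = [u_1 | ... | u_2] ∈ R^(4×2). The projector onto W = col(U) is P = U (U^T U)^(-1) U^T.
Compute U^T U =
  [18, -8]
  [-8, 15],
and U^T v = (-1, -14).
Solve U^T U · c = U^T v for the coefficients: c = (-127/206, -130/103). The projection is proj_W(v) = U c.
Check: (v - proj_W(v)) · u_1 = 0  (should be 0).
Check: (v - proj_W(v)) · u_2 = 0  (should be 0).
Result: proj_W(v) = (263/103, 641/206, -133/103, 133/206).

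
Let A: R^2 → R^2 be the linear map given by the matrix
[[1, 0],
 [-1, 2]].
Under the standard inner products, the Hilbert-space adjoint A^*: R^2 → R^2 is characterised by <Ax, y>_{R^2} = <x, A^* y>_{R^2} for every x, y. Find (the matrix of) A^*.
A^* = A^T =
[[1, -1],
 [0, 2]]

For real matrices with standard dot products, the defining identity <Ax, y> = <x, A^* y> gives (Ax)^T y = x^T (A^*) y, i.e. x^T A^T y = x^T (A^*) y. Since this holds for all x, y, we must have A^* = A^T. Therefore
A^* =
[[1, -1],
 [0, 2]].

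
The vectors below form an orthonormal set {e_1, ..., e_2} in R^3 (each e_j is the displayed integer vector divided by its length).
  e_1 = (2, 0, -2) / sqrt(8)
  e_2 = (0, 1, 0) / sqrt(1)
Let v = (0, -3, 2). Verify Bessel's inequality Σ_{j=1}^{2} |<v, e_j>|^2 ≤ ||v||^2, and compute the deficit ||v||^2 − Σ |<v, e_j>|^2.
Σ |<v, e_j>|^2 = 11; ||v||^2 = 13; deficit = 2

Write each e_j = u_j / sqrt(<u_j, u_j>) where u_j is the displayed integer vector. Then <v, e_j> = <v, u_j> / sqrt(<u_j, u_j>), so |<v, e_j>|^2 = <v, u_j>^2 / <u_j, u_j>.
Coefficients: <v, e_1> = -4/sqrt(8), <v, e_2> = -3/sqrt(1).
Square and sum: Σ |<v, e_j>|^2 = 11.
Compute ||v||^2 = v·v = 13.
Deficit = 13 − 11 = 2 ≥ 0, confirming Bessel's inequality. (The deficit equals ||v − Σ <v,e_j> e_j||^2, the squared distance from v to span{e_j}.)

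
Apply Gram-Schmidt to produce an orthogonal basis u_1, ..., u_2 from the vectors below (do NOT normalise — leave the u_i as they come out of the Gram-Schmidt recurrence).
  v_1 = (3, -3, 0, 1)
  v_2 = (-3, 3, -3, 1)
Orthogonal basis:
  u_1 = (3, -3, 0, 1)
  u_2 = (-6/19, 6/19, -3, 36/19)

Apply the Gram-Schmidt recurrence
  u_1 = v_1
  u_i = v_i − Σ_{j<i} ((v_i · u_j) / (u_j · u_j)) · u_j.

Step by step this gives:
  u_1 = (3, -3, 0, 1)
  u_2 = (-6/19, 6/19, -3, 36/19)

Orthogonality check:
  u_2 · u_1 = 0 (should be 0)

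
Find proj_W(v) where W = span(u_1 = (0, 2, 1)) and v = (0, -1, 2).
proj_W(v) = (0, 0, 0)

Set up U = [u_1 | ... | u_1] ∈ R^(3×1). The projector onto W = col(U) is P = U (U^T U)^(-1) U^T.
Compute U^T U =
  [5],
and U^T v = (0).
Solve U^T U · c = U^T v for the coefficients: c = (0). The projection is proj_W(v) = U c.
Check: (v - proj_W(v)) · u_1 = 0  (should be 0).
Result: proj_W(v) = (0, 0, 0).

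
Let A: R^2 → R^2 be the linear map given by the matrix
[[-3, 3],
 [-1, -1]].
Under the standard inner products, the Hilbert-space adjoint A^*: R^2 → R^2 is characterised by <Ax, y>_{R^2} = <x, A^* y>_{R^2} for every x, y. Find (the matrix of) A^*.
A^* = A^T =
[[-3, -1],
 [3, -1]]

For real matrices with standard dot products, the defining identity <Ax, y> = <x, A^* y> gives (Ax)^T y = x^T (A^*) y, i.e. x^T A^T y = x^T (A^*) y. Since this holds for all x, y, we must have A^* = A^T. Therefore
A^* =
[[-3, -1],
 [3, -1]].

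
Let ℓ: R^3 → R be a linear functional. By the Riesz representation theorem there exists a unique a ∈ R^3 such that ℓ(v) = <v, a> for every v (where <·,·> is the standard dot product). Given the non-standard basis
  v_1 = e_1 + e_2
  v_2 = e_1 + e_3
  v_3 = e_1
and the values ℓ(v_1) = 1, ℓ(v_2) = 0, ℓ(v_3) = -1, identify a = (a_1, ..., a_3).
a = (-1, 2, 1)

Write a = (a_1, ..., a_3) in the standard basis. For each basis vector v_i, ℓ(v_i) = <v_i, a> is a linear equation in the a_j's. Collect the n equations into a matrix system V a = ℓ, where row i of V is v_i (expressed in the standard basis). Since V is invertible (lower-triangular with 1s on the diagonal, up to permutation), solve by back-substitution:
  V =
[[1, 1, 0],
 [1, 0, 1],
 [1, 0, 0]]
  V a = (1, 0, -1)
Solving gives a = (-1, 2, 1).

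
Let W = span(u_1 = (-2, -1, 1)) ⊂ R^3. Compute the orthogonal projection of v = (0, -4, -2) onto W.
proj_W(v) = (-2/3, -1/3, 1/3)

Set up U = [u_1 | ... | u_1] ∈ R^(3×1). The projector onto W = col(U) is P = U (U^T U)^(-1) U^T.
Compute U^T U =
  [6],
and U^T v = (2).
Solve U^T U · c = U^T v for the coefficients: c = (1/3). The projection is proj_W(v) = U c.
Check: (v - proj_W(v)) · u_1 = 0  (should be 0).
Result: proj_W(v) = (-2/3, -1/3, 1/3).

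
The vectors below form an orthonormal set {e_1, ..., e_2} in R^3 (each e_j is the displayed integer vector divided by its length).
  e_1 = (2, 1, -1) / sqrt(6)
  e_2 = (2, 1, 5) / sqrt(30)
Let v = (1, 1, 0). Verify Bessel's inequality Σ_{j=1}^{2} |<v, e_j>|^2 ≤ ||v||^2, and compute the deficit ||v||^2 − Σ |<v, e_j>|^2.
Σ |<v, e_j>|^2 = 9/5; ||v||^2 = 2; deficit = 1/5

Write each e_j = u_j / sqrt(<u_j, u_j>) where u_j is the displayed integer vector. Then <v, e_j> = <v, u_j> / sqrt(<u_j, u_j>), so |<v, e_j>|^2 = <v, u_j>^2 / <u_j, u_j>.
Coefficients: <v, e_1> = 3/sqrt(6), <v, e_2> = 3/sqrt(30).
Square and sum: Σ |<v, e_j>|^2 = 9/5.
Compute ||v||^2 = v·v = 2.
Deficit = 2 − 9/5 = 1/5 ≥ 0, confirming Bessel's inequality. (The deficit equals ||v − Σ <v,e_j> e_j||^2, the squared distance from v to span{e_j}.)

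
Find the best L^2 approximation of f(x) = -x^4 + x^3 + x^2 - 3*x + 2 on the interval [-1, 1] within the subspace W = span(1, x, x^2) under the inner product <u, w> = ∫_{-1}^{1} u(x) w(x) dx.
g(x) = x^2/7 - 12*x/5 + 73/35

The best approximation g ∈ W is the orthogonal projection of f onto W. Writing g = a_0 + a_1 x + a_2 x^2, the coefficients solve the normal equations G · a = b where
  G_{ij} = <φ_i, φ_j> and b_i = <f, φ_i>, with φ_0 = 1, φ_1 = x, φ_2 = x^2.
G =
  [2, 0, 2/3]
  [0, 2/3, 0]
  [2/3, 0, 2/5],
b = (64/15, -8/5, 152/105).
Solving gives a_0 = 73/35, a_1 = -12/5, a_2 = 1/7, so
  g(x) = x^2/7 - 12*x/5 + 73/35.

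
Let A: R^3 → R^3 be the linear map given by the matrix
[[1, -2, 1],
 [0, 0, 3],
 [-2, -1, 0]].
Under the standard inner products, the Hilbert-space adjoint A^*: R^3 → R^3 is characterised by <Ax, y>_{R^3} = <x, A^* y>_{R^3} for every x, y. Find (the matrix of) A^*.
A^* = A^T =
[[1, 0, -2],
 [-2, 0, -1],
 [1, 3, 0]]

For real matrices with standard dot products, the defining identity <Ax, y> = <x, A^* y> gives (Ax)^T y = x^T (A^*) y, i.e. x^T A^T y = x^T (A^*) y. Since this holds for all x, y, we must have A^* = A^T. Therefore
A^* =
[[1, 0, -2],
 [-2, 0, -1],
 [1, 3, 0]].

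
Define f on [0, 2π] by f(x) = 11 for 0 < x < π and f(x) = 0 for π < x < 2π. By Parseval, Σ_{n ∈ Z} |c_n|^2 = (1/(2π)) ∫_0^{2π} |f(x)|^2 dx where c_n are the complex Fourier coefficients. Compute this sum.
Σ |c_n|^2 = 121/2

Parseval equates the L^2 energy of f (normalised by 1/(2π)) with the ℓ^2 sum of its Fourier coefficients: (1/(2π)) ∫_0^{2π} |f|^2 = Σ |c_n|^2.
Compute the left side: (1/(2π)) [∫_0^π 11^2 dx + ∫_π^{2π} 0^2 dx] = (1/(2π)) · (121π + 0π) = (121 + 0)/2 = 121/2.
So Σ_{n ∈ Z} |c_n|^2 = 121/2.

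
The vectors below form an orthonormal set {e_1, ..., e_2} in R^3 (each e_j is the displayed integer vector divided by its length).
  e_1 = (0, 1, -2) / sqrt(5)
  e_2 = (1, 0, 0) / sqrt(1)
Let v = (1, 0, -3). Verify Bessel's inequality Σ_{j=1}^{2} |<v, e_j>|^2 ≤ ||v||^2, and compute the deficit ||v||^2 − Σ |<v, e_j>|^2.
Σ |<v, e_j>|^2 = 41/5; ||v||^2 = 10; deficit = 9/5

Write each e_j = u_j / sqrt(<u_j, u_j>) where u_j is the displayed integer vector. Then <v, e_j> = <v, u_j> / sqrt(<u_j, u_j>), so |<v, e_j>|^2 = <v, u_j>^2 / <u_j, u_j>.
Coefficients: <v, e_1> = 6/sqrt(5), <v, e_2> = 1/sqrt(1).
Square and sum: Σ |<v, e_j>|^2 = 41/5.
Compute ||v||^2 = v·v = 10.
Deficit = 10 − 41/5 = 9/5 ≥ 0, confirming Bessel's inequality. (The deficit equals ||v − Σ <v,e_j> e_j||^2, the squared distance from v to span{e_j}.)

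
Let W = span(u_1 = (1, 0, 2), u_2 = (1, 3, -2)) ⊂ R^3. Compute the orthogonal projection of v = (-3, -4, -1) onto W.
proj_W(v) = (-189/61, -240/61, -58/61)

Set up U = [u_1 | ... | u_2] ∈ R^(3×2). The projector onto W = col(U) is P = U (U^T U)^(-1) U^T.
Compute U^T U =
  [5, -3]
  [-3, 14],
and U^T v = (-5, -13).
Solve U^T U · c = U^T v for the coefficients: c = (-109/61, -80/61). The projection is proj_W(v) = U c.
Check: (v - proj_W(v)) · u_1 = 0  (should be 0).
Check: (v - proj_W(v)) · u_2 = 0  (should be 0).
Result: proj_W(v) = (-189/61, -240/61, -58/61).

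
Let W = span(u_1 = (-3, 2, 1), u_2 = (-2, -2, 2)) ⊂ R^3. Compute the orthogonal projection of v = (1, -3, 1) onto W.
proj_W(v) = (16/19, -59/19, 14/19)

Set up U = [u_1 | ... | u_2] ∈ R^(3×2). The projector onto W = col(U) is P = U (U^T U)^(-1) U^T.
Compute U^T U =
  [14, 4]
  [4, 12],
and U^T v = (-8, 6).
Solve U^T U · c = U^T v for the coefficients: c = (-15/19, 29/38). The projection is proj_W(v) = U c.
Check: (v - proj_W(v)) · u_1 = 0  (should be 0).
Check: (v - proj_W(v)) · u_2 = 0  (should be 0).
Result: proj_W(v) = (16/19, -59/19, 14/19).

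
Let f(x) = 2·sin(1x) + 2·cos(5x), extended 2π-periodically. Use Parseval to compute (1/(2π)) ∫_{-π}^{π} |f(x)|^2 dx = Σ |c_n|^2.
Σ |c_n|^2 = 4

Expand |f|^2 and use orthogonality of {sin(nx), cos(mx)} on [-π, π]:
  ∫_{-π}^{π} sin(nx)^2 dx = π, ∫ cos(mx)^2 dx = π, and cross terms integrate to 0.
So ∫_{-π}^{π} f(x)^2 dx = 2^2 · π + 2^2 · π = (4 + 4)π.
Divide by 2π: (4 + 4)/2 = 4.
By Parseval, this equals Σ |c_n|^2.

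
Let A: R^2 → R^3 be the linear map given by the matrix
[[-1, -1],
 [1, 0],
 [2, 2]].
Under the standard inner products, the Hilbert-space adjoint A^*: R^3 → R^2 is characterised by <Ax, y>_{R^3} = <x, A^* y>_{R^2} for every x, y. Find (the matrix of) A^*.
A^* = A^T =
[[-1, 1, 2],
 [-1, 0, 2]]

For real matrices with standard dot products, the defining identity <Ax, y> = <x, A^* y> gives (Ax)^T y = x^T (A^*) y, i.e. x^T A^T y = x^T (A^*) y. Since this holds for all x, y, we must have A^* = A^T. Therefore
A^* =
[[-1, 1, 2],
 [-1, 0, 2]].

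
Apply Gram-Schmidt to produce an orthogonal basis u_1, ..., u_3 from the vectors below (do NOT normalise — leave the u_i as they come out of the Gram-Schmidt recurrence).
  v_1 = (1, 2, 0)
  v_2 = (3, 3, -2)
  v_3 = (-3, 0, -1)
Orthogonal basis:
  u_1 = (1, 2, 0)
  u_2 = (6/5, -3/5, -2)
  u_3 = (-60/29, 30/29, -45/29)

Apply the Gram-Schmidt recurrence
  u_1 = v_1
  u_i = v_i − Σ_{j<i} ((v_i · u_j) / (u_j · u_j)) · u_j.

Step by step this gives:
  u_1 = (1, 2, 0)
  u_2 = (6/5, -3/5, -2)
  u_3 = (-60/29, 30/29, -45/29)

Orthogonality check:
  u_2 · u_1 = 0 (should be 0)
  u_3 · u_1 = 0 (should be 0)
  u_3 · u_2 = 0 (should be 0)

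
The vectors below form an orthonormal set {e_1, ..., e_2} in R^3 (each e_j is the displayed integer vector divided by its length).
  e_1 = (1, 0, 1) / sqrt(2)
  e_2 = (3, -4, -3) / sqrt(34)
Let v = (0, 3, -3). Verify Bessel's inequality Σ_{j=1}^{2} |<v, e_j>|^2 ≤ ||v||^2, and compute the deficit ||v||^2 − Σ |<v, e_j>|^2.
Σ |<v, e_j>|^2 = 81/17; ||v||^2 = 18; deficit = 225/17

Write each e_j = u_j / sqrt(<u_j, u_j>) where u_j is the displayed integer vector. Then <v, e_j> = <v, u_j> / sqrt(<u_j, u_j>), so |<v, e_j>|^2 = <v, u_j>^2 / <u_j, u_j>.
Coefficients: <v, e_1> = -3/sqrt(2), <v, e_2> = -3/sqrt(34).
Square and sum: Σ |<v, e_j>|^2 = 81/17.
Compute ||v||^2 = v·v = 18.
Deficit = 18 − 81/17 = 225/17 ≥ 0, confirming Bessel's inequality. (The deficit equals ||v − Σ <v,e_j> e_j||^2, the squared distance from v to span{e_j}.)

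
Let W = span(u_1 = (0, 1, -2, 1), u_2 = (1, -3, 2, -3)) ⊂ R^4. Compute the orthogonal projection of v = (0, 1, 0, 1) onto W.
proj_W(v) = (-8/19, 17/19, -2/19, 17/19)

Set up U = [u_1 | ... | u_2] ∈ R^(4×2). The projector onto W = col(U) is P = U (U^T U)^(-1) U^T.
Compute U^T U =
  [6, -10]
  [-10, 23],
and U^T v = (2, -6).
Solve U^T U · c = U^T v for the coefficients: c = (-7/19, -8/19). The projection is proj_W(v) = U c.
Check: (v - proj_W(v)) · u_1 = 0  (should be 0).
Check: (v - proj_W(v)) · u_2 = 0  (should be 0).
Result: proj_W(v) = (-8/19, 17/19, -2/19, 17/19).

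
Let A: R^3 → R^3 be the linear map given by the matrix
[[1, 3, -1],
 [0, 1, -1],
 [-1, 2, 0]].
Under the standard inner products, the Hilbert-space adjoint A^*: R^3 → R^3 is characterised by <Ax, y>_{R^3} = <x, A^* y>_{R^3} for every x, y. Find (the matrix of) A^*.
A^* = A^T =
[[1, 0, -1],
 [3, 1, 2],
 [-1, -1, 0]]

For real matrices with standard dot products, the defining identity <Ax, y> = <x, A^* y> gives (Ax)^T y = x^T (A^*) y, i.e. x^T A^T y = x^T (A^*) y. Since this holds for all x, y, we must have A^* = A^T. Therefore
A^* =
[[1, 0, -1],
 [3, 1, 2],
 [-1, -1, 0]].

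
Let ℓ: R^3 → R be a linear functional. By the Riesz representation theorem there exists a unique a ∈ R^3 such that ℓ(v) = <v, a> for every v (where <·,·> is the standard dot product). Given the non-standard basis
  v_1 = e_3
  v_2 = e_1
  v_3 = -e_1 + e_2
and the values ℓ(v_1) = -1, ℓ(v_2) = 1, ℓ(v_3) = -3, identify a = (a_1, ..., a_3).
a = (1, -2, -1)

Write a = (a_1, ..., a_3) in the standard basis. For each basis vector v_i, ℓ(v_i) = <v_i, a> is a linear equation in the a_j's. Collect the n equations into a matrix system V a = ℓ, where row i of V is v_i (expressed in the standard basis). Since V is invertible (lower-triangular with 1s on the diagonal, up to permutation), solve by back-substitution:
  V =
[[0, 0, 1],
 [1, 0, 0],
 [-1, 1, 0]]
  V a = (-1, 1, -3)
Solving gives a = (1, -2, -1).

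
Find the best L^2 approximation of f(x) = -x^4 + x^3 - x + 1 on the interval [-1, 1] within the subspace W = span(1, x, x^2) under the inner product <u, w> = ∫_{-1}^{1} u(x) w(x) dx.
g(x) = -6*x^2/7 - 2*x/5 + 38/35

The best approximation g ∈ W is the orthogonal projection of f onto W. Writing g = a_0 + a_1 x + a_2 x^2, the coefficients solve the normal equations G · a = b where
  G_{ij} = <φ_i, φ_j> and b_i = <f, φ_i>, with φ_0 = 1, φ_1 = x, φ_2 = x^2.
G =
  [2, 0, 2/3]
  [0, 2/3, 0]
  [2/3, 0, 2/5],
b = (8/5, -4/15, 8/21).
Solving gives a_0 = 38/35, a_1 = -2/5, a_2 = -6/7, so
  g(x) = -6*x^2/7 - 2*x/5 + 38/35.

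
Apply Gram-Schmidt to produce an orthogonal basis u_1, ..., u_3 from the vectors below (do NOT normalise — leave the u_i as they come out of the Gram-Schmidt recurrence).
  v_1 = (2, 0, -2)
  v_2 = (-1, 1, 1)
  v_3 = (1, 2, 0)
Orthogonal basis:
  u_1 = (2, 0, -2)
  u_2 = (0, 1, 0)
  u_3 = (1/2, 0, 1/2)

Apply the Gram-Schmidt recurrence
  u_1 = v_1
  u_i = v_i − Σ_{j<i} ((v_i · u_j) / (u_j · u_j)) · u_j.

Step by step this gives:
  u_1 = (2, 0, -2)
  u_2 = (0, 1, 0)
  u_3 = (1/2, 0, 1/2)

Orthogonality check:
  u_2 · u_1 = 0 (should be 0)
  u_3 · u_1 = 0 (should be 0)
  u_3 · u_2 = 0 (should be 0)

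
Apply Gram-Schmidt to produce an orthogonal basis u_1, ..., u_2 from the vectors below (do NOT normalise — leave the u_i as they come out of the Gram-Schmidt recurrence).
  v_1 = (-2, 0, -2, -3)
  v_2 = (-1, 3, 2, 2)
Orthogonal basis:
  u_1 = (-2, 0, -2, -3)
  u_2 = (-33/17, 3, 18/17, 10/17)

Apply the Gram-Schmidt recurrence
  u_1 = v_1
  u_i = v_i − Σ_{j<i} ((v_i · u_j) / (u_j · u_j)) · u_j.

Step by step this gives:
  u_1 = (-2, 0, -2, -3)
  u_2 = (-33/17, 3, 18/17, 10/17)

Orthogonality check:
  u_2 · u_1 = 0 (should be 0)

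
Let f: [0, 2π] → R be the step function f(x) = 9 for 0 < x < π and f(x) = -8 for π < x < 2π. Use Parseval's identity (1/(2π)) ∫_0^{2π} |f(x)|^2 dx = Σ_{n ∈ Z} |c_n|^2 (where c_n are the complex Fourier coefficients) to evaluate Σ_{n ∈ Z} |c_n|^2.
Σ |c_n|^2 = 145/2

Parseval equates the L^2 energy of f (normalised by 1/(2π)) with the ℓ^2 sum of its Fourier coefficients: (1/(2π)) ∫_0^{2π} |f|^2 = Σ |c_n|^2.
Compute the left side: (1/(2π)) [∫_0^π 9^2 dx + ∫_π^{2π} (-8)^2 dx] = (1/(2π)) · (81π + 64π) = (81 + 64)/2 = 145/2.
So Σ_{n ∈ Z} |c_n|^2 = 145/2.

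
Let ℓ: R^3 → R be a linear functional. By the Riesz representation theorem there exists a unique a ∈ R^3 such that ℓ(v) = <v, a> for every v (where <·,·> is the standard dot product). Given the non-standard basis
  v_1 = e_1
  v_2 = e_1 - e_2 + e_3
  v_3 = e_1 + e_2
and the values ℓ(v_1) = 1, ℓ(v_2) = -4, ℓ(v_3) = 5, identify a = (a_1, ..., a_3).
a = (1, 4, -1)

Write a = (a_1, ..., a_3) in the standard basis. For each basis vector v_i, ℓ(v_i) = <v_i, a> is a linear equation in the a_j's. Collect the n equations into a matrix system V a = ℓ, where row i of V is v_i (expressed in the standard basis). Since V is invertible (lower-triangular with 1s on the diagonal, up to permutation), solve by back-substitution:
  V =
[[1, 0, 0],
 [1, -1, 1],
 [1, 1, 0]]
  V a = (1, -4, 5)
Solving gives a = (1, 4, -1).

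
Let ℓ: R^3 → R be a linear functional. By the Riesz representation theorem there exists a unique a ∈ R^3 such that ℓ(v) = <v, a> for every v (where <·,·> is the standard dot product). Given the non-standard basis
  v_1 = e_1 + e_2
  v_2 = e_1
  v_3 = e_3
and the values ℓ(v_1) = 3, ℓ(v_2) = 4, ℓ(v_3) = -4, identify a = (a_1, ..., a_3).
a = (4, -1, -4)

Write a = (a_1, ..., a_3) in the standard basis. For each basis vector v_i, ℓ(v_i) = <v_i, a> is a linear equation in the a_j's. Collect the n equations into a matrix system V a = ℓ, where row i of V is v_i (expressed in the standard basis). Since V is invertible (lower-triangular with 1s on the diagonal, up to permutation), solve by back-substitution:
  V =
[[1, 1, 0],
 [1, 0, 0],
 [0, 0, 1]]
  V a = (3, 4, -4)
Solving gives a = (4, -1, -4).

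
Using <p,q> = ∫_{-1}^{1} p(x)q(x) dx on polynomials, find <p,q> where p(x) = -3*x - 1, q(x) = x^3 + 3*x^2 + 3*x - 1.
<p,q> = -36/5

Expand the product: p(x)·q(x) = -3*x^4 - 10*x^3 - 12*x^2 + 1.
∫_{-1}^{1} of each monomial x^k gives [2/(k+1) if k even, 0 if k odd]. Integrating term-by-term (or equivalently evaluating the antiderivative F(x) = -3*x^5/5 - 5*x^4/2 - 4*x^3 + x at the endpoints):
  F(1) − F(−1) = -61/10 − (11/10) = -36/5.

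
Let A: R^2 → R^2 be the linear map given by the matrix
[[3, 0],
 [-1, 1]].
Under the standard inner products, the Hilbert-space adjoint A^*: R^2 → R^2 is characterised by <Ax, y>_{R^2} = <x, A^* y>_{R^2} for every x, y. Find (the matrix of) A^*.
A^* = A^T =
[[3, -1],
 [0, 1]]

For real matrices with standard dot products, the defining identity <Ax, y> = <x, A^* y> gives (Ax)^T y = x^T (A^*) y, i.e. x^T A^T y = x^T (A^*) y. Since this holds for all x, y, we must have A^* = A^T. Therefore
A^* =
[[3, -1],
 [0, 1]].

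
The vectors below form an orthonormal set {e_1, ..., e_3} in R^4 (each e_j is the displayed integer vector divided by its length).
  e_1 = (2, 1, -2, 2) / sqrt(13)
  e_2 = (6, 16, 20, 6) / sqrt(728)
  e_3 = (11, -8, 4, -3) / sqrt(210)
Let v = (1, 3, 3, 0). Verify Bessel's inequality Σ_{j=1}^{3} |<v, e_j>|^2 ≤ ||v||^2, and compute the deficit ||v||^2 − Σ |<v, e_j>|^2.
Σ |<v, e_j>|^2 = 269/15; ||v||^2 = 19; deficit = 16/15

Write each e_j = u_j / sqrt(<u_j, u_j>) where u_j is the displayed integer vector. Then <v, e_j> = <v, u_j> / sqrt(<u_j, u_j>), so |<v, e_j>|^2 = <v, u_j>^2 / <u_j, u_j>.
Coefficients: <v, e_1> = -1/sqrt(13), <v, e_2> = 114/sqrt(728), <v, e_3> = -1/sqrt(210).
Square and sum: Σ |<v, e_j>|^2 = 269/15.
Compute ||v||^2 = v·v = 19.
Deficit = 19 − 269/15 = 16/15 ≥ 0, confirming Bessel's inequality. (The deficit equals ||v − Σ <v,e_j> e_j||^2, the squared distance from v to span{e_j}.)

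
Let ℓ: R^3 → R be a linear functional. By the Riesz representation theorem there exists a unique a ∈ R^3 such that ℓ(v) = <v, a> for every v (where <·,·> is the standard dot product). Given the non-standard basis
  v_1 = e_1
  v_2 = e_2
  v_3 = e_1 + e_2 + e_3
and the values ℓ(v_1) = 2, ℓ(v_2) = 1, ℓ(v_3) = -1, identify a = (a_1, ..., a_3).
a = (2, 1, -4)

Write a = (a_1, ..., a_3) in the standard basis. For each basis vector v_i, ℓ(v_i) = <v_i, a> is a linear equation in the a_j's. Collect the n equations into a matrix system V a = ℓ, where row i of V is v_i (expressed in the standard basis). Since V is invertible (lower-triangular with 1s on the diagonal, up to permutation), solve by back-substitution:
  V =
[[1, 0, 0],
 [0, 1, 0],
 [1, 1, 1]]
  V a = (2, 1, -1)
Solving gives a = (2, 1, -4).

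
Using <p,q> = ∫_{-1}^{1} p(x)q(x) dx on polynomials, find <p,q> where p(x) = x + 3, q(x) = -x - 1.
<p,q> = -20/3

Expand the product: p(x)·q(x) = -x^2 - 4*x - 3.
∫_{-1}^{1} of each monomial x^k gives [2/(k+1) if k even, 0 if k odd]. Integrating term-by-term (or equivalently evaluating the antiderivative F(x) = -x^3/3 - 2*x^2 - 3*x at the endpoints):
  F(1) − F(−1) = -16/3 − (4/3) = -20/3.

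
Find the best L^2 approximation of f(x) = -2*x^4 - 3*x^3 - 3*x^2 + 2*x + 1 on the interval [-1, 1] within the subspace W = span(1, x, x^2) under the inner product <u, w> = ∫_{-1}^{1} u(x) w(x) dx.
g(x) = -33*x^2/7 + x/5 + 41/35

The best approximation g ∈ W is the orthogonal projection of f onto W. Writing g = a_0 + a_1 x + a_2 x^2, the coefficients solve the normal equations G · a = b where
  G_{ij} = <φ_i, φ_j> and b_i = <f, φ_i>, with φ_0 = 1, φ_1 = x, φ_2 = x^2.
G =
  [2, 0, 2/3]
  [0, 2/3, 0]
  [2/3, 0, 2/5],
b = (-4/5, 2/15, -116/105).
Solving gives a_0 = 41/35, a_1 = 1/5, a_2 = -33/7, so
  g(x) = -33*x^2/7 + x/5 + 41/35.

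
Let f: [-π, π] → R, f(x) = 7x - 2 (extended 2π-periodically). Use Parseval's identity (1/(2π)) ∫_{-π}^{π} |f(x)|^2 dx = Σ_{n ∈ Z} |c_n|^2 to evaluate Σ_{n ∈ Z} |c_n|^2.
Σ |c_n|^2 = 49π^2/3 + 4

Expand and integrate term by term over [-π, π]:
  ∫ (7x)^2 dx = 49·(2π^3/3); ∫ 2·7·(-2)·x dx = 0 (odd integrand); ∫ (-2)^2 dx = 4·2π.
So (1/(2π)) ∫_{-π}^{π} (7x - 2)^2 dx = 49π^2/3 + 4 = 49π^2/3 + 4.
Parseval ⇒ Σ |c_n|^2 = 49π^2/3 + 4.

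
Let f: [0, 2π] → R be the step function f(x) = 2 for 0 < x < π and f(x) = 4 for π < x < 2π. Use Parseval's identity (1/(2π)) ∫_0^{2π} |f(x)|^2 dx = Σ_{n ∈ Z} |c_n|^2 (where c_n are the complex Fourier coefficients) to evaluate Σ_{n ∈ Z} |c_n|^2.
Σ |c_n|^2 = 10

Parseval equates the L^2 energy of f (normalised by 1/(2π)) with the ℓ^2 sum of its Fourier coefficients: (1/(2π)) ∫_0^{2π} |f|^2 = Σ |c_n|^2.
Compute the left side: (1/(2π)) [∫_0^π 2^2 dx + ∫_π^{2π} 4^2 dx] = (1/(2π)) · (4π + 16π) = (4 + 16)/2 = 10.
So Σ_{n ∈ Z} |c_n|^2 = 10.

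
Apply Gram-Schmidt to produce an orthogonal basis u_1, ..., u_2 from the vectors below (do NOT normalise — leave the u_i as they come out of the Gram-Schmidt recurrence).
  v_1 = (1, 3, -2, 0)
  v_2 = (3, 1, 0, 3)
Orthogonal basis:
  u_1 = (1, 3, -2, 0)
  u_2 = (18/7, -2/7, 6/7, 3)

Apply the Gram-Schmidt recurrence
  u_1 = v_1
  u_i = v_i − Σ_{j<i} ((v_i · u_j) / (u_j · u_j)) · u_j.

Step by step this gives:
  u_1 = (1, 3, -2, 0)
  u_2 = (18/7, -2/7, 6/7, 3)

Orthogonality check:
  u_2 · u_1 = 0 (should be 0)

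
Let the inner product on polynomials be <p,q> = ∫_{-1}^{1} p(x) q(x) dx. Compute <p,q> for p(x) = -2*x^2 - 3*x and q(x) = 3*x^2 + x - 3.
<p,q> = -2/5

Expand the product: p(x)·q(x) = -6*x^4 - 11*x^3 + 3*x^2 + 9*x.
∫_{-1}^{1} of each monomial x^k gives [2/(k+1) if k even, 0 if k odd]. Integrating term-by-term (or equivalently evaluating the antiderivative F(x) = -6*x^5/5 - 11*x^4/4 + x^3 + 9*x^2/2 at the endpoints):
  F(1) − F(−1) = 31/20 − (39/20) = -2/5.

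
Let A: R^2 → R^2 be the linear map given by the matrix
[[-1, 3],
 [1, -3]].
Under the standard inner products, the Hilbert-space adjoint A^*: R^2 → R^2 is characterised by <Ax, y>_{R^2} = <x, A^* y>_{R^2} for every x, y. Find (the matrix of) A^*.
A^* = A^T =
[[-1, 1],
 [3, -3]]

For real matrices with standard dot products, the defining identity <Ax, y> = <x, A^* y> gives (Ax)^T y = x^T (A^*) y, i.e. x^T A^T y = x^T (A^*) y. Since this holds for all x, y, we must have A^* = A^T. Therefore
A^* =
[[-1, 1],
 [3, -3]].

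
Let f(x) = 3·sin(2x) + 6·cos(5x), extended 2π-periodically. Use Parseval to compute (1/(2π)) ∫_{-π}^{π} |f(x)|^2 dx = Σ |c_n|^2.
Σ |c_n|^2 = 45/2

Expand |f|^2 and use orthogonality of {sin(nx), cos(mx)} on [-π, π]:
  ∫_{-π}^{π} sin(nx)^2 dx = π, ∫ cos(mx)^2 dx = π, and cross terms integrate to 0.
So ∫_{-π}^{π} f(x)^2 dx = 3^2 · π + 6^2 · π = (9 + 36)π.
Divide by 2π: (9 + 36)/2 = 45/2.
By Parseval, this equals Σ |c_n|^2.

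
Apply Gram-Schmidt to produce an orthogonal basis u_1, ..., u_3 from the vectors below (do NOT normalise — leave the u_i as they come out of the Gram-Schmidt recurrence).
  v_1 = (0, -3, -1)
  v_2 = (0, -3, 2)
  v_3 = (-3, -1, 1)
Orthogonal basis:
  u_1 = (0, -3, -1)
  u_2 = (0, -9/10, 27/10)
  u_3 = (-3, 0, 0)

Apply the Gram-Schmidt recurrence
  u_1 = v_1
  u_i = v_i − Σ_{j<i} ((v_i · u_j) / (u_j · u_j)) · u_j.

Step by step this gives:
  u_1 = (0, -3, -1)
  u_2 = (0, -9/10, 27/10)
  u_3 = (-3, 0, 0)

Orthogonality check:
  u_2 · u_1 = 0 (should be 0)
  u_3 · u_1 = 0 (should be 0)
  u_3 · u_2 = 0 (should be 0)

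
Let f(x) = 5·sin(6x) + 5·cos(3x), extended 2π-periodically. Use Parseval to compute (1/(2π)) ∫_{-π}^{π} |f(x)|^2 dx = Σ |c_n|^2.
Σ |c_n|^2 = 25

Expand |f|^2 and use orthogonality of {sin(nx), cos(mx)} on [-π, π]:
  ∫_{-π}^{π} sin(nx)^2 dx = π, ∫ cos(mx)^2 dx = π, and cross terms integrate to 0.
So ∫_{-π}^{π} f(x)^2 dx = 5^2 · π + 5^2 · π = (25 + 25)π.
Divide by 2π: (25 + 25)/2 = 25.
By Parseval, this equals Σ |c_n|^2.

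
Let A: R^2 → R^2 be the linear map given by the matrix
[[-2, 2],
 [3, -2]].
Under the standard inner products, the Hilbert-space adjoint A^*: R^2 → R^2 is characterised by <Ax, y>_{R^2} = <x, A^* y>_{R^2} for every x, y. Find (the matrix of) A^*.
A^* = A^T =
[[-2, 3],
 [2, -2]]

For real matrices with standard dot products, the defining identity <Ax, y> = <x, A^* y> gives (Ax)^T y = x^T (A^*) y, i.e. x^T A^T y = x^T (A^*) y. Since this holds for all x, y, we must have A^* = A^T. Therefore
A^* =
[[-2, 3],
 [2, -2]].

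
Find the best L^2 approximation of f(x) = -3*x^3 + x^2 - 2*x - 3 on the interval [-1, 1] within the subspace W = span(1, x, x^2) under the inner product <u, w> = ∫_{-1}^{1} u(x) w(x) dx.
g(x) = x^2 - 19*x/5 - 3

The best approximation g ∈ W is the orthogonal projection of f onto W. Writing g = a_0 + a_1 x + a_2 x^2, the coefficients solve the normal equations G · a = b where
  G_{ij} = <φ_i, φ_j> and b_i = <f, φ_i>, with φ_0 = 1, φ_1 = x, φ_2 = x^2.
G =
  [2, 0, 2/3]
  [0, 2/3, 0]
  [2/3, 0, 2/5],
b = (-16/3, -38/15, -8/5).
Solving gives a_0 = -3, a_1 = -19/5, a_2 = 1, so
  g(x) = x^2 - 19*x/5 - 3.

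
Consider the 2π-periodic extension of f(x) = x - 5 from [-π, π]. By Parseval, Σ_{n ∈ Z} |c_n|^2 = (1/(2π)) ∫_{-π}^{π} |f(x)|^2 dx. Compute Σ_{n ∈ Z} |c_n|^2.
Σ |c_n|^2 = π^2/3 + 25

Expand and integrate term by term over [-π, π]:
  ∫ (x)^2 dx = 1·(2π^3/3); ∫ 2·1·(-5)·x dx = 0 (odd integrand); ∫ (-5)^2 dx = 25·2π.
So (1/(2π)) ∫_{-π}^{π} (x - 5)^2 dx = 1π^2/3 + 25 = π^2/3 + 25.
Parseval ⇒ Σ |c_n|^2 = π^2/3 + 25.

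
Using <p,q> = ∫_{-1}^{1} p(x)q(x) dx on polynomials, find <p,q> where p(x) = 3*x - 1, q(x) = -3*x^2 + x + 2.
<p,q> = 0

Expand the product: p(x)·q(x) = -9*x^3 + 6*x^2 + 5*x - 2.
∫_{-1}^{1} of each monomial x^k gives [2/(k+1) if k even, 0 if k odd]. Integrating term-by-term (or equivalently evaluating the antiderivative F(x) = -9*x^4/4 + 2*x^3 + 5*x^2/2 - 2*x at the endpoints):
  F(1) − F(−1) = 1/4 − (1/4) = 0.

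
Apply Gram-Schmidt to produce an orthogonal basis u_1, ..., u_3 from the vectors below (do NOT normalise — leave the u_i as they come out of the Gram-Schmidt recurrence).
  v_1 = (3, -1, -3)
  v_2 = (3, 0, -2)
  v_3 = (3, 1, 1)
Orthogonal basis:
  u_1 = (3, -1, -3)
  u_2 = (12/19, 15/19, 7/19)
  u_3 = (6/11, -9/11, 9/11)

Apply the Gram-Schmidt recurrence
  u_1 = v_1
  u_i = v_i − Σ_{j<i} ((v_i · u_j) / (u_j · u_j)) · u_j.

Step by step this gives:
  u_1 = (3, -1, -3)
  u_2 = (12/19, 15/19, 7/19)
  u_3 = (6/11, -9/11, 9/11)

Orthogonality check:
  u_2 · u_1 = 0 (should be 0)
  u_3 · u_1 = 0 (should be 0)
  u_3 · u_2 = 0 (should be 0)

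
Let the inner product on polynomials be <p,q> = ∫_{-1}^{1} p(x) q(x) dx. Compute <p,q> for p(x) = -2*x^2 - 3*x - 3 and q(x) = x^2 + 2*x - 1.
<p,q> = 8/15

Expand the product: p(x)·q(x) = -2*x^4 - 7*x^3 - 7*x^2 - 3*x + 3.
∫_{-1}^{1} of each monomial x^k gives [2/(k+1) if k even, 0 if k odd]. Integrating term-by-term (or equivalently evaluating the antiderivative F(x) = -2*x^5/5 - 7*x^4/4 - 7*x^3/3 - 3*x^2/2 + 3*x at the endpoints):
  F(1) − F(−1) = -179/60 − (-211/60) = 8/15.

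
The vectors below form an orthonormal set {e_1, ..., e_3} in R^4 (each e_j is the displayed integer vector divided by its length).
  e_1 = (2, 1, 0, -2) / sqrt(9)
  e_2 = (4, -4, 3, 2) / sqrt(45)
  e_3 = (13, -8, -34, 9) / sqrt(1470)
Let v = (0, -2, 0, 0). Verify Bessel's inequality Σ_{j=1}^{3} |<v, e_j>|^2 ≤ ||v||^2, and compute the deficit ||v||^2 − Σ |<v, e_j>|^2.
Σ |<v, e_j>|^2 = 100/49; ||v||^2 = 4; deficit = 96/49

Write each e_j = u_j / sqrt(<u_j, u_j>) where u_j is the displayed integer vector. Then <v, e_j> = <v, u_j> / sqrt(<u_j, u_j>), so |<v, e_j>|^2 = <v, u_j>^2 / <u_j, u_j>.
Coefficients: <v, e_1> = -2/sqrt(9), <v, e_2> = 8/sqrt(45), <v, e_3> = 16/sqrt(1470).
Square and sum: Σ |<v, e_j>|^2 = 100/49.
Compute ||v||^2 = v·v = 4.
Deficit = 4 − 100/49 = 96/49 ≥ 0, confirming Bessel's inequality. (The deficit equals ||v − Σ <v,e_j> e_j||^2, the squared distance from v to span{e_j}.)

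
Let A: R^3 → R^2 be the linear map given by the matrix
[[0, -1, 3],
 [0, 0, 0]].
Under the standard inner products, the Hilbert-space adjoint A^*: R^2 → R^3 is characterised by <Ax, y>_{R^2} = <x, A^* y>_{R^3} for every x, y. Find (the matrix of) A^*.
A^* = A^T =
[[0, 0],
 [-1, 0],
 [3, 0]]

For real matrices with standard dot products, the defining identity <Ax, y> = <x, A^* y> gives (Ax)^T y = x^T (A^*) y, i.e. x^T A^T y = x^T (A^*) y. Since this holds for all x, y, we must have A^* = A^T. Therefore
A^* =
[[0, 0],
 [-1, 0],
 [3, 0]].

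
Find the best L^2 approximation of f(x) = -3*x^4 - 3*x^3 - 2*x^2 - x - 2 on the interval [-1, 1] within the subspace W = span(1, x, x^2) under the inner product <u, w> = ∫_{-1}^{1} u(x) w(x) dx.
g(x) = -32*x^2/7 - 14*x/5 - 61/35

The best approximation g ∈ W is the orthogonal projection of f onto W. Writing g = a_0 + a_1 x + a_2 x^2, the coefficients solve the normal equations G · a = b where
  G_{ij} = <φ_i, φ_j> and b_i = <f, φ_i>, with φ_0 = 1, φ_1 = x, φ_2 = x^2.
G =
  [2, 0, 2/3]
  [0, 2/3, 0]
  [2/3, 0, 2/5],
b = (-98/15, -28/15, -314/105).
Solving gives a_0 = -61/35, a_1 = -14/5, a_2 = -32/7, so
  g(x) = -32*x^2/7 - 14*x/5 - 61/35.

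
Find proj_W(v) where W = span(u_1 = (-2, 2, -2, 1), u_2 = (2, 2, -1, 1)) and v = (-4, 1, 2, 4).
proj_W(v) = (-388/121, 60/121, -142/121, 30/121)

Set up U = [u_1 | ... | u_2] ∈ R^(4×2). The projector onto W = col(U) is P = U (U^T U)^(-1) U^T.
Compute U^T U =
  [13, 3]
  [3, 10],
and U^T v = (10, -4).
Solve U^T U · c = U^T v for the coefficients: c = (112/121, -82/121). The projection is proj_W(v) = U c.
Check: (v - proj_W(v)) · u_1 = 0  (should be 0).
Check: (v - proj_W(v)) · u_2 = 0  (should be 0).
Result: proj_W(v) = (-388/121, 60/121, -142/121, 30/121).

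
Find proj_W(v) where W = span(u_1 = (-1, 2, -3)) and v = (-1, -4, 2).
proj_W(v) = (13/14, -13/7, 39/14)

Set up U = [u_1 | ... | u_1] ∈ R^(3×1). The projector onto W = col(U) is P = U (U^T U)^(-1) U^T.
Compute U^T U =
  [14],
and U^T v = (-13).
Solve U^T U · c = U^T v for the coefficients: c = (-13/14). The projection is proj_W(v) = U c.
Check: (v - proj_W(v)) · u_1 = 0  (should be 0).
Result: proj_W(v) = (13/14, -13/7, 39/14).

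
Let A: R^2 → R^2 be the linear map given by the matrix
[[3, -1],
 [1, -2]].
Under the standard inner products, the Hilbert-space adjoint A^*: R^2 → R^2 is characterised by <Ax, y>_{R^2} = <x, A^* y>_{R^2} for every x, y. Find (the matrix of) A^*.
A^* = A^T =
[[3, 1],
 [-1, -2]]

For real matrices with standard dot products, the defining identity <Ax, y> = <x, A^* y> gives (Ax)^T y = x^T (A^*) y, i.e. x^T A^T y = x^T (A^*) y. Since this holds for all x, y, we must have A^* = A^T. Therefore
A^* =
[[3, 1],
 [-1, -2]].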